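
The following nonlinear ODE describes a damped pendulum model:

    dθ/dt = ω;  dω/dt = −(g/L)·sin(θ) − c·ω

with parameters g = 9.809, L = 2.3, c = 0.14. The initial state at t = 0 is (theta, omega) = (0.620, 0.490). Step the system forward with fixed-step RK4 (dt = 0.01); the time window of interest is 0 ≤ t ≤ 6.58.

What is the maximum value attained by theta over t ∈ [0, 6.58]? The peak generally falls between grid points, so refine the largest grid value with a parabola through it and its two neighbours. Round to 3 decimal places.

t=0.000: state=(0.620, 0.490)
step 1 (dt=0.01): k1=(0.490, -2.547), k2=(0.477, -2.553), k3=(0.477, -2.553), k4=(0.464, -2.560); state += dt/6·(k1+2k2+2k3+k4)
t=0.010: state=(0.625, 0.464)
t=0.020: state=(0.629, 0.439)
t=0.030: state=(0.634, 0.413)
continuing one RK4 step at a time; state shown every 25 steps (Δt=0.25):
t=0.250: state=(0.661, -0.164)
t=0.500: state=(0.543, -0.762)
t=0.750: state=(0.296, -1.169)
t=1.000: state=(-0.017, -1.275)
t=1.250: state=(-0.314, -1.054)
t=1.500: state=(-0.522, -0.583)
t=1.750: state=(-0.596, 0.004)
t=2.000: state=(-0.522, 0.570)
t=2.250: state=(-0.323, 0.987)
t=2.500: state=(-0.050, 1.150)
t=2.750: state=(0.226, 1.014)
t=3.000: state=(0.436, 0.631)
t=3.250: state=(0.531, 0.112)
t=3.500: state=(0.492, -0.414)
t=3.750: state=(0.333, -0.827)
t=4.000: state=(0.096, -1.025)
t=4.250: state=(-0.157, -0.955)
t=4.500: state=(-0.361, -0.647)
t=4.750: state=(-0.468, -0.194)
t=5.000: state=(-0.456, 0.290)
t=5.250: state=(-0.331, 0.689)
t=5.500: state=(-0.127, 0.906)
t=5.750: state=(0.102, 0.886)
t=6.000: state=(0.298, 0.642)
t=6.250: state=(0.411, 0.249)
t=6.500: state=(0.418, -0.191)
t=6.580: state=(0.397, -0.323)
largest grid value and its neighbours: theta(0.180)=0.66605, theta(0.190)=0.66611, theta(0.200)=0.66590
parabola through these three points peaks at t≈0.187 with theta≈0.66612

max theta = 0.666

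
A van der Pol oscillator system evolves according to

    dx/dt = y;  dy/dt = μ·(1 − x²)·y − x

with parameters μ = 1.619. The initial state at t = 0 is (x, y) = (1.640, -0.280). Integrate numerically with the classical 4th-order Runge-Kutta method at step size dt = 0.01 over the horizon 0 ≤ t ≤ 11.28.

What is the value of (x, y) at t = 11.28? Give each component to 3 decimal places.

(x, y) = (-1.466, 0.602)

t=0.000: state=(1.640, -0.280)
step 1 (dt=0.01): k1=(-0.280, -0.874), k2=(-0.284, -0.863), k3=(-0.284, -0.863), k4=(-0.289, -0.852); state += dt/6·(k1+2k2+2k3+k4)
t=0.010: state=(1.637, -0.289)
t=0.020: state=(1.634, -0.297)
t=0.030: state=(1.631, -0.305)
continuing one RK4 step at a time; state shown every 50 steps (Δt=0.5):
t=0.500: state=(1.420, -0.571)
t=1.000: state=(1.065, -0.880)
t=1.500: state=(0.466, -1.651)
t=2.000: state=(-0.779, -3.317)
t=2.500: state=(-1.947, -0.736)
t=3.000: state=(-1.958, 0.312)
t=3.500: state=(-1.761, 0.456)
t=4.000: state=(-1.504, 0.581)
t=4.500: state=(-1.162, 0.817)
t=5.000: state=(-0.628, 1.429)
t=5.500: state=(0.454, 3.075)
t=6.000: state=(1.847, 1.366)
t=6.500: state=(1.990, -0.246)
t=7.000: state=(1.809, -0.434)
t=7.500: state=(1.565, -0.548)
t=8.000: state=(1.246, -0.748)
t=8.500: state=(0.771, -1.235)
t=9.000: state=(-0.144, -2.654)
t=9.500: state=(-1.655, -2.198)
t=10.000: state=(-2.011, 0.132)
t=10.500: state=(-1.854, 0.410)
t=11.000: state=(-1.622, 0.520)
t=11.280: state=(-1.466, 0.602)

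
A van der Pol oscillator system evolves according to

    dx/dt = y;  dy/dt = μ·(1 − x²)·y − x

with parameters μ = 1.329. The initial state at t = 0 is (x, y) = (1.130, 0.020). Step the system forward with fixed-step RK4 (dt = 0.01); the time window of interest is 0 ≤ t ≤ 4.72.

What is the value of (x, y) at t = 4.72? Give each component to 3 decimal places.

(x, y) = (-0.155, 2.084)

t=0.000: state=(1.130, 0.020)
step 1 (dt=0.01): k1=(0.020, -1.137), k2=(0.014, -1.135), k3=(0.014, -1.135), k4=(0.009, -1.133); state += dt/6·(k1+2k2+2k3+k4)
t=0.010: state=(1.130, 0.009)
t=0.020: state=(1.130, -0.003)
t=0.030: state=(1.130, -0.014)
continuing one RK4 step at a time; state shown every 20 steps (Δt=0.2):
t=0.200: state=(1.112, -0.199)
t=0.400: state=(1.052, -0.402)
t=0.600: state=(0.951, -0.603)
t=0.800: state=(0.809, -0.821)
t=1.000: state=(0.619, -1.088)
t=1.200: state=(0.369, -1.438)
t=1.400: state=(0.037, -1.899)
t=1.600: state=(-0.395, -2.412)
t=1.800: state=(-0.911, -2.660)
t=2.000: state=(-1.409, -2.184)
t=2.200: state=(-1.748, -1.187)
t=2.400: state=(-1.897, -0.361)
t=2.600: state=(-1.918, 0.096)
t=2.800: state=(-1.874, 0.323)
t=3.000: state=(-1.796, 0.445)
t=3.200: state=(-1.698, 0.528)
t=3.400: state=(-1.585, 0.602)
t=3.600: state=(-1.457, 0.683)
t=3.800: state=(-1.311, 0.782)
t=4.000: state=(-1.142, 0.914)
t=4.200: state=(-0.942, 1.099)
t=4.400: state=(-0.697, 1.369)
t=4.600: state=(-0.385, 1.768)
t=4.720: state=(-0.155, 2.084)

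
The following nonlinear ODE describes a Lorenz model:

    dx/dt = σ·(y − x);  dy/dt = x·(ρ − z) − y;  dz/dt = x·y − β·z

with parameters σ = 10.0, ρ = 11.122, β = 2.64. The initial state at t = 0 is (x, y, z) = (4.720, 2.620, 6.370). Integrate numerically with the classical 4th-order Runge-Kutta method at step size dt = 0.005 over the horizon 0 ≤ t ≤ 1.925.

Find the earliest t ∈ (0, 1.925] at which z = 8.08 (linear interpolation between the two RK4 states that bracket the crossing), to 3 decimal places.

t = 0.289

t=0.000: state=(4.720, 2.620, 6.370)
step 1 (dt=0.005): k1=(-21.000, 19.809, -4.450), k2=(-19.980, 19.562, -4.327), k3=(-20.011, 19.574, -4.324), k4=(-19.021, 19.336, -4.203); state += dt/6·(k1+2k2+2k3+k4)
t=0.005: state=(4.620, 2.718, 6.348)
t=0.010: state=(4.530, 2.813, 6.328)
t=0.015: state=(4.448, 2.907, 6.309)
continuing one RK4 step at a time; state shown every 20 steps (Δt=0.1):
t=0.100: state=(4.036, 4.316, 6.181)
t=0.200: state=(4.785, 5.866, 6.721)
t=0.285: state=(5.799, 7.025, 7.999)
next step: t=0.290: state=(5.860, 7.079, 8.098) — z has crossed 8.08
linear interpolation between t=0.285 (7.99911) and t=0.290 (8.09842) → t≈0.289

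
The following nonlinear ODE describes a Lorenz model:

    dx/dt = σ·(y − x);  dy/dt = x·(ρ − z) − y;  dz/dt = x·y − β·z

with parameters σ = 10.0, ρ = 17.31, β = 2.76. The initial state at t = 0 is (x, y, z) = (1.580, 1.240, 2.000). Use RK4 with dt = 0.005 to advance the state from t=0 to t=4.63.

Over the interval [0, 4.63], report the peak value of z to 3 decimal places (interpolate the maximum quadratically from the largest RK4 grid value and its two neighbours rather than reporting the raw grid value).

max z = 26.972

t=0.000: state=(1.580, 1.240, 2.000)
step 1 (dt=0.005): k1=(-3.400, 22.950, -3.561), k2=(-2.741, 22.776, -3.457), k3=(-2.762, 22.802, -3.456), k4=(-2.122, 22.651, -3.352); state += dt/6·(k1+2k2+2k3+k4)
t=0.005: state=(1.566, 1.354, 1.983)
t=0.010: state=(1.559, 1.467, 1.966)
t=0.015: state=(1.557, 1.579, 1.951)
continuing one RK4 step at a time; state shown every 40 steps (Δt=0.2):
t=0.200: state=(4.601, 7.994, 3.182)
t=0.400: state=(13.137, 14.050, 22.806)
t=0.600: state=(3.449, -1.163, 20.074)
t=0.800: state=(-0.533, -1.144, 11.434)
t=1.000: state=(-1.774, -2.725, 6.923)
t=1.200: state=(-5.636, -8.895, 7.266)
t=1.400: state=(-11.591, -11.139, 22.338)
t=1.600: state=(-4.140, -0.845, 18.885)
t=1.800: state=(-1.522, -1.521, 11.192)
t=2.000: state=(-2.914, -4.385, 7.380)
t=2.200: state=(-8.200, -11.803, 11.564)
t=2.400: state=(-9.550, -5.886, 23.465)
t=2.600: state=(-2.910, -1.374, 15.756)
t=2.800: state=(-2.445, -3.159, 9.833)
t=3.000: state=(-5.733, -8.441, 9.276)
t=3.200: state=(-10.580, -10.582, 20.581)
t=3.400: state=(-5.137, -2.273, 18.957)
t=3.600: state=(-2.801, -2.973, 12.097)
t=3.800: state=(-4.999, -7.048, 9.853)
t=4.000: state=(-9.741, -11.094, 17.763)
t=4.200: state=(-6.614, -3.662, 20.128)
t=4.400: state=(-3.433, -3.237, 13.585)
t=4.600: state=(-5.019, -6.722, 10.883)
t=4.630: state=(-5.567, -7.513, 11.104)
largest grid value and its neighbours: z(0.460)=26.93679, z(0.465)=26.97021, z(0.470)=26.96027
parabola through these three points peaks at t≈0.466 with z≈26.97180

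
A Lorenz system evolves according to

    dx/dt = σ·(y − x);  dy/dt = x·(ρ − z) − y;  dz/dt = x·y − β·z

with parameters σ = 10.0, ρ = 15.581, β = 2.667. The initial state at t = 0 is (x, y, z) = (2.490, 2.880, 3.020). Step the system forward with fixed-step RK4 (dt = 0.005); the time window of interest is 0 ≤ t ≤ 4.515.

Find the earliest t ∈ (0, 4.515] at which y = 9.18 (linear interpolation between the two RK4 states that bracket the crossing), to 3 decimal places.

t=0.000: state=(2.490, 2.880, 3.020)
step 1 (dt=0.005): k1=(3.900, 28.397, -0.883), k2=(4.512, 28.454, -0.672), k3=(4.499, 28.472, -0.668), k4=(5.099, 28.545, -0.452); state += dt/6·(k1+2k2+2k3+k4)
t=0.005: state=(2.513, 3.022, 3.017)
t=0.010: state=(2.541, 3.166, 3.016)
t=0.015: state=(2.575, 3.310, 3.017)
t=0.160: state=(5.589, 8.938, 5.029)
next step: t=0.165: state=(5.759, 9.190, 5.217) — y has crossed 9.18
linear interpolation between t=0.160 (8.93839) and t=0.165 (9.18976) → t≈0.165

t = 0.165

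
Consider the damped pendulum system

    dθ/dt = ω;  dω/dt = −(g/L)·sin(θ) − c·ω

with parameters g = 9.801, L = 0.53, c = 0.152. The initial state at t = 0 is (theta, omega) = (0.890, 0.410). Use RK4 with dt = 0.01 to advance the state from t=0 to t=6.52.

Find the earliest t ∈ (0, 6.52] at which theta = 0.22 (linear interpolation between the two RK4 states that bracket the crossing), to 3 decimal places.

t=0.000: state=(0.890, 0.410)
step 1 (dt=0.01): k1=(0.410, -14.432), k2=(0.338, -14.445), k3=(0.338, -14.441), k4=(0.266, -14.450); state += dt/6·(k1+2k2+2k3+k4)
t=0.010: state=(0.893, 0.266)
t=0.020: state=(0.895, 0.121)
t=0.030: state=(0.896, -0.023)
continuing one RK4 step at a time; state shown every 25 steps (Δt=0.25):
t=0.250: state=(0.563, -2.824)
t=0.350: state=(0.242, -3.505)
next step: t=0.360: state=(0.206, -3.541) — theta has crossed 0.22
linear interpolation between t=0.350 (0.24168) and t=0.360 (0.20645) → t≈0.356

t = 0.356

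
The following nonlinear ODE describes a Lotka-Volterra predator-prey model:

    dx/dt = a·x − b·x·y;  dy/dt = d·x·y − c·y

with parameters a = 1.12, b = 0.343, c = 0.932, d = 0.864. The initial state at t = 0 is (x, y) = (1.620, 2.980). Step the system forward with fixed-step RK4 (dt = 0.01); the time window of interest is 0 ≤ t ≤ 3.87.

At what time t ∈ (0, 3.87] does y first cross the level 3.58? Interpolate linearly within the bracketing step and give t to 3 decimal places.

t = 0.385

t=0.000: state=(1.620, 2.980)
step 1 (dt=0.01): k1=(0.159, 1.394), k2=(0.155, 1.399), k3=(0.155, 1.399), k4=(0.151, 1.404); state += dt/6·(k1+2k2+2k3+k4)
t=0.010: state=(1.622, 2.994)
t=0.020: state=(1.623, 3.008)
t=0.030: state=(1.624, 3.022)
continuing one RK4 step at a time; state shown every 20 steps (Δt=0.2):
t=0.200: state=(1.636, 3.278)
t=0.380: state=(1.620, 3.572)
next step: t=0.390: state=(1.618, 3.588) — y has crossed 3.58
linear interpolation between t=0.380 (3.57165) and t=0.390 (3.58835) → t≈0.385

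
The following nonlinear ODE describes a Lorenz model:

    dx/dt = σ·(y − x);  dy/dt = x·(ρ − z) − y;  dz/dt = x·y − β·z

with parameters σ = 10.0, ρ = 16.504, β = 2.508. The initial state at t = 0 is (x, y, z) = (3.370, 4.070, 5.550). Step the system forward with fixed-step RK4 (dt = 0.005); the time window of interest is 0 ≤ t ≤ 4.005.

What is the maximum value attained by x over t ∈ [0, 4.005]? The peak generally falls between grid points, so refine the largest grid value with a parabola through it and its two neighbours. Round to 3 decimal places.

max x = 11.046

t=0.000: state=(3.370, 4.070, 5.550)
step 1 (dt=0.005): k1=(7.000, 32.845, -0.203), k2=(7.646, 32.956, 0.147), k3=(7.633, 32.971, 0.153), k4=(8.267, 33.096, 0.512); state += dt/6·(k1+2k2+2k3+k4)
t=0.005: state=(3.408, 4.235, 5.551)
t=0.010: state=(3.453, 4.401, 5.555)
t=0.015: state=(3.503, 4.569, 5.563)
continuing one RK4 step at a time; state shown every 40 steps (Δt=0.2):
t=0.200: state=(8.459, 12.083, 11.270)
t=0.400: state=(8.940, 4.796, 23.073)
t=0.600: state=(2.127, 0.592, 15.366)
t=0.800: state=(1.273, 1.537, 9.520)
t=1.000: state=(2.857, 4.328, 6.669)
t=1.200: state=(7.919, 11.279, 11.025)
t=1.400: state=(9.218, 5.839, 22.558)
t=1.600: state=(2.723, 1.053, 15.843)
t=1.800: state=(1.800, 2.154, 10.039)
t=2.000: state=(3.818, 5.625, 7.728)
t=2.200: state=(9.006, 11.548, 14.364)
t=2.400: state=(7.568, 4.077, 21.247)
t=2.600: state=(2.670, 1.732, 14.463)
t=2.800: state=(2.723, 3.514, 9.723)
t=3.000: state=(5.887, 8.287, 9.897)
t=3.200: state=(9.623, 9.370, 19.361)
t=3.400: state=(5.053, 2.617, 18.207)
t=3.600: state=(2.870, 2.906, 12.358)
t=3.800: state=(4.494, 6.065, 9.961)
t=4.000: state=(8.473, 10.114, 15.220)
t=4.005: state=(8.553, 10.113, 15.458)
largest grid value and its neighbours: x(0.305)=11.03737, x(0.310)=11.04573, x(0.315)=11.03982
parabola through these three points peaks at t≈0.310 with x≈11.04579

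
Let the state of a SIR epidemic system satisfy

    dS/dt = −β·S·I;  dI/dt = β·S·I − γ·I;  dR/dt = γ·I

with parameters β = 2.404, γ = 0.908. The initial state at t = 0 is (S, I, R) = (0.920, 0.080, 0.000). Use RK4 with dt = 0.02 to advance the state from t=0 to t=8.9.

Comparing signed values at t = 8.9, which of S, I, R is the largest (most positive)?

t=0.000: state=(0.920, 0.080, 0.000)
step 1 (dt=0.02): k1=(-0.177, 0.104, 0.073), k2=(-0.179, 0.105, 0.074), k3=(-0.179, 0.105, 0.074), k4=(-0.181, 0.106, 0.075); state += dt/6·(k1+2k2+2k3+k4)
t=0.020: state=(0.916, 0.082, 0.001)
t=0.040: state=(0.913, 0.084, 0.003)
t=0.060: state=(0.909, 0.086, 0.005)
continuing one RK4 step at a time; state shown every 25 steps (Δt=0.5):
t=0.500: state=(0.806, 0.144, 0.050)
t=1.000: state=(0.647, 0.220, 0.133)
t=1.500: state=(0.479, 0.274, 0.246)
t=2.000: state=(0.341, 0.284, 0.375)
t=2.500: state=(0.246, 0.256, 0.499)
t=3.000: state=(0.186, 0.210, 0.605)
t=3.500: state=(0.148, 0.163, 0.689)
t=4.000: state=(0.125, 0.122, 0.753)
t=4.500: state=(0.110, 0.089, 0.801)
t=5.000: state=(0.101, 0.064, 0.835)
t=5.500: state=(0.094, 0.046, 0.860)
t=6.000: state=(0.090, 0.032, 0.877)
t=6.500: state=(0.087, 0.023, 0.890)
t=7.000: state=(0.085, 0.016, 0.899)
t=7.500: state=(0.084, 0.011, 0.905)
t=8.000: state=(0.083, 0.008, 0.909)
t=8.500: state=(0.082, 0.006, 0.912)
t=8.900: state=(0.082, 0.004, 0.914)
compare at T: S=0.082, I=0.004, R=0.914

largest component: R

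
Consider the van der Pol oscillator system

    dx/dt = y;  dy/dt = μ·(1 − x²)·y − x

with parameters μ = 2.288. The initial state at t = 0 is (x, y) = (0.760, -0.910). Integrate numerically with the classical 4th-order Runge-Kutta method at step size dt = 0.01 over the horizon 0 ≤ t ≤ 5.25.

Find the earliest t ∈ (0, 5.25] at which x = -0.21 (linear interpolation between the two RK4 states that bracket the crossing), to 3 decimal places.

t=0.000: state=(0.760, -0.910)
step 1 (dt=0.01): k1=(-0.910, -1.639), k2=(-0.918, -1.657), k3=(-0.918, -1.658), k4=(-0.927, -1.676); state += dt/6·(k1+2k2+2k3+k4)
t=0.010: state=(0.751, -0.927)
t=0.020: state=(0.741, -0.944)
t=0.030: state=(0.732, -0.961)
continuing one RK4 step at a time; state shown every 20 steps (Δt=0.2):
t=0.200: state=(0.539, -1.331)
t=0.400: state=(0.208, -2.054)
t=0.560: state=(-0.189, -2.954)
next step: t=0.570: state=(-0.219, -3.018) — x has crossed -0.21
linear interpolation between t=0.560 (-0.18949) and t=0.570 (-0.21935) → t≈0.567

t = 0.567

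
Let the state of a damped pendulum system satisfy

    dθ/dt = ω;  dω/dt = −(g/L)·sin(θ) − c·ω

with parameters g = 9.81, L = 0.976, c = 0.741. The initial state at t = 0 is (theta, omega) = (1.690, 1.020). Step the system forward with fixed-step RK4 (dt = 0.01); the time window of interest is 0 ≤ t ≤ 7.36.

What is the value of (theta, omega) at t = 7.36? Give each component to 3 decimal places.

(theta, omega) = (-0.110, 0.009)

t=0.000: state=(1.690, 1.020)
step 1 (dt=0.01): k1=(1.020, -10.736), k2=(0.966, -10.690), k3=(0.967, -10.690), k4=(0.913, -10.644); state += dt/6·(k1+2k2+2k3+k4)
t=0.010: state=(1.700, 0.913)
t=0.020: state=(1.708, 0.807)
t=0.030: state=(1.716, 0.702)
continuing one RK4 step at a time; state shown every 25 steps (Δt=0.25):
t=0.250: state=(1.631, -1.423)
t=0.500: state=(1.015, -3.387)
t=0.750: state=(0.055, -3.932)
t=1.000: state=(-0.769, -2.393)
t=1.250: state=(-1.080, -0.094)
t=1.500: state=(-0.847, 1.848)
t=1.750: state=(-0.245, 2.726)
t=2.000: state=(0.383, 2.055)
t=2.250: state=(0.704, 0.452)
t=2.500: state=(0.615, -1.085)
t=2.750: state=(0.226, -1.853)
t=3.000: state=(-0.217, -1.518)
t=3.250: state=(-0.469, -0.434)
t=3.500: state=(-0.432, 0.685)
t=3.750: state=(-0.172, 1.268)
t=4.000: state=(0.136, 1.075)
t=4.250: state=(0.319, 0.336)
t=4.500: state=(0.300, -0.455)
t=4.750: state=(0.123, -0.872)
t=5.000: state=(-0.090, -0.749)
t=5.250: state=(-0.219, -0.241)
t=5.500: state=(-0.207, 0.310)
t=5.750: state=(-0.086, 0.602)
t=6.000: state=(0.062, 0.518)
t=6.250: state=(0.151, 0.168)
t=6.500: state=(0.143, -0.214)
t=6.750: state=(0.059, -0.416)
t=7.000: state=(-0.043, -0.357)
t=7.250: state=(-0.104, -0.115)
t=7.360: state=(-0.110, 0.009)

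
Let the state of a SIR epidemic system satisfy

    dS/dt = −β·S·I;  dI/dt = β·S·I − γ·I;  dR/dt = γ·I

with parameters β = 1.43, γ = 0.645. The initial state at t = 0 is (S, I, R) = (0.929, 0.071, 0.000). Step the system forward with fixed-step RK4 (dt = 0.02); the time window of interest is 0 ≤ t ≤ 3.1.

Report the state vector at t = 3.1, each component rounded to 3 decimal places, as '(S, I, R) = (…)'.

t=0.000: state=(0.929, 0.071, 0.000)
step 1 (dt=0.02): k1=(-0.094, 0.049, 0.046), k2=(-0.095, 0.049, 0.046), k3=(-0.095, 0.049, 0.046), k4=(-0.095, 0.049, 0.046); state += dt/6·(k1+2k2+2k3+k4)
t=0.020: state=(0.927, 0.072, 0.001)
t=0.040: state=(0.925, 0.073, 0.002)
t=0.060: state=(0.923, 0.074, 0.003)
continuing one RK4 step at a time; state shown every 10 steps (Δt=0.2):
t=0.200: state=(0.909, 0.081, 0.010)
t=0.400: state=(0.887, 0.092, 0.021)
t=0.600: state=(0.862, 0.104, 0.034)
t=0.800: state=(0.835, 0.117, 0.048)
t=1.000: state=(0.807, 0.130, 0.064)
t=1.200: state=(0.776, 0.143, 0.081)
t=1.400: state=(0.743, 0.156, 0.101)
t=1.600: state=(0.709, 0.169, 0.122)
t=1.800: state=(0.675, 0.181, 0.144)
t=2.000: state=(0.640, 0.192, 0.168)
t=2.200: state=(0.605, 0.202, 0.194)
t=2.400: state=(0.570, 0.210, 0.220)
t=2.600: state=(0.536, 0.216, 0.248)
t=2.800: state=(0.504, 0.220, 0.276)
t=3.000: state=(0.473, 0.223, 0.304)
t=3.100: state=(0.458, 0.223, 0.319)

(S, I, R) = (0.458, 0.223, 0.319)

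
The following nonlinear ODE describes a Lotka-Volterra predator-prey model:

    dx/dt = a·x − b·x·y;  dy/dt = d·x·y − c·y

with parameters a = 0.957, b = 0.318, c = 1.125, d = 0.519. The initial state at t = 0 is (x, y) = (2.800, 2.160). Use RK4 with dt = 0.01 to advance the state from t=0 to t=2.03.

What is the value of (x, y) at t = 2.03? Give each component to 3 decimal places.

(x, y) = (2.168, 4.486)

t=0.000: state=(2.800, 2.160)
step 1 (dt=0.01): k1=(0.756, 0.709), k2=(0.754, 0.714), k3=(0.754, 0.714), k4=(0.752, 0.720); state += dt/6·(k1+2k2+2k3+k4)
t=0.010: state=(2.808, 2.167)
t=0.020: state=(2.815, 2.174)
t=0.030: state=(2.822, 2.182)
continuing one RK4 step at a time; state shown every 10 steps (Δt=0.1):
t=0.100: state=(2.873, 2.236)
t=0.200: state=(2.941, 2.324)
t=0.300: state=(3.001, 2.423)
t=0.400: state=(3.052, 2.533)
t=0.500: state=(3.093, 2.655)
t=0.600: state=(3.121, 2.788)
t=0.700: state=(3.136, 2.931)
t=0.800: state=(3.137, 3.082)
t=0.900: state=(3.122, 3.240)
t=1.000: state=(3.091, 3.402)
t=1.100: state=(3.044, 3.565)
t=1.200: state=(2.983, 3.726)
t=1.300: state=(2.909, 3.879)
t=1.400: state=(2.823, 4.023)
t=1.500: state=(2.728, 4.152)
t=1.600: state=(2.626, 4.263)
t=1.700: state=(2.519, 4.354)
t=1.800: state=(2.411, 4.422)
t=1.900: state=(2.304, 4.465)
t=2.000: state=(2.199, 4.485)
t=2.030: state=(2.168, 4.486)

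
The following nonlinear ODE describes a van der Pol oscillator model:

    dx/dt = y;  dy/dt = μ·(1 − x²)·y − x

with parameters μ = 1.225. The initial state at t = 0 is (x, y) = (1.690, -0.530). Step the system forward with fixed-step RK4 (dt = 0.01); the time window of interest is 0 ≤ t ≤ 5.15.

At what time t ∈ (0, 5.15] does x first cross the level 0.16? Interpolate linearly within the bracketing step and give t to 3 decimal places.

t=0.000: state=(1.690, -0.530)
step 1 (dt=0.01): k1=(-0.530, -0.485), k2=(-0.532, -0.483), k3=(-0.532, -0.483), k4=(-0.535, -0.480); state += dt/6·(k1+2k2+2k3+k4)
t=0.010: state=(1.685, -0.535)
t=0.020: state=(1.679, -0.540)
t=0.030: state=(1.674, -0.544)
continuing one RK4 step at a time; state shown every 20 steps (Δt=0.2):
t=0.200: state=(1.575, -0.622)
t=0.400: state=(1.441, -0.715)
t=0.600: state=(1.288, -0.826)
t=0.800: state=(1.109, -0.970)
t=1.000: state=(0.896, -1.169)
t=1.200: state=(0.636, -1.453)
t=1.400: state=(0.307, -1.858)
t=1.470: state=(0.171, -2.032)
next step: t=1.480: state=(0.150, -2.058) — x has crossed 0.16
linear interpolation between t=1.470 (0.17078) and t=1.480 (0.15033) → t≈1.475

t = 1.475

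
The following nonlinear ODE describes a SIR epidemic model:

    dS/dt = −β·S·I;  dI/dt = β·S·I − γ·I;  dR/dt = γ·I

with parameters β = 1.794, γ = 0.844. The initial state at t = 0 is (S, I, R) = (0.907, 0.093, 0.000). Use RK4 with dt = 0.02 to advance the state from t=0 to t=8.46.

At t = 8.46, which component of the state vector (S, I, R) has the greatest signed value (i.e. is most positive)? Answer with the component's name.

t=0.000: state=(0.907, 0.093, 0.000)
step 1 (dt=0.02): k1=(-0.151, 0.073, 0.078), k2=(-0.152, 0.073, 0.079), k3=(-0.152, 0.073, 0.079), k4=(-0.153, 0.073, 0.080); state += dt/6·(k1+2k2+2k3+k4)
t=0.020: state=(0.904, 0.094, 0.002)
t=0.040: state=(0.901, 0.096, 0.003)
t=0.060: state=(0.898, 0.097, 0.005)
continuing one RK4 step at a time; state shown every 25 steps (Δt=0.5):
t=0.500: state=(0.820, 0.133, 0.047)
t=1.000: state=(0.715, 0.173, 0.112)
t=1.500: state=(0.603, 0.205, 0.192)
t=2.000: state=(0.497, 0.220, 0.283)
t=2.500: state=(0.408, 0.216, 0.375)
t=3.000: state=(0.339, 0.198, 0.463)
t=3.500: state=(0.287, 0.172, 0.541)
t=4.000: state=(0.249, 0.143, 0.608)
t=4.500: state=(0.222, 0.116, 0.662)
t=5.000: state=(0.202, 0.092, 0.706)
t=5.500: state=(0.188, 0.072, 0.740)
t=6.000: state=(0.178, 0.055, 0.767)
t=6.500: state=(0.170, 0.042, 0.787)
t=7.000: state=(0.165, 0.032, 0.803)
t=7.500: state=(0.160, 0.025, 0.815)
t=8.000: state=(0.157, 0.019, 0.824)
t=8.460: state=(0.155, 0.014, 0.830)
compare at T: S=0.155, I=0.014, R=0.830

largest component: R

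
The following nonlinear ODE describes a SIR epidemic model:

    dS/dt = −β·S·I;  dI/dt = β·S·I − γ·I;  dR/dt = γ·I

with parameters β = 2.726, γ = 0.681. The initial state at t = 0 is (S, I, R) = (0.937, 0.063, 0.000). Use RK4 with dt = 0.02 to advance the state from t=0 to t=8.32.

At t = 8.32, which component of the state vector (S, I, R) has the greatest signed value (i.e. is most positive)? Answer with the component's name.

t=0.000: state=(0.937, 0.063, 0.000)
step 1 (dt=0.02): k1=(-0.161, 0.118, 0.043), k2=(-0.164, 0.120, 0.044), k3=(-0.164, 0.120, 0.044), k4=(-0.166, 0.122, 0.045); state += dt/6·(k1+2k2+2k3+k4)
t=0.020: state=(0.934, 0.065, 0.001)
t=0.040: state=(0.930, 0.068, 0.002)
t=0.060: state=(0.927, 0.070, 0.003)
continuing one RK4 step at a time; state shown every 25 steps (Δt=0.5):
t=0.500: state=(0.816, 0.149, 0.035)
t=1.000: state=(0.609, 0.283, 0.107)
t=1.500: state=(0.381, 0.394, 0.225)
t=2.000: state=(0.217, 0.418, 0.366)
t=2.500: state=(0.126, 0.373, 0.501)
t=3.000: state=(0.079, 0.304, 0.617)
t=3.500: state=(0.055, 0.237, 0.709)
t=4.000: state=(0.041, 0.180, 0.779)
t=4.500: state=(0.034, 0.134, 0.832)
t=5.000: state=(0.029, 0.100, 0.872)
t=5.500: state=(0.025, 0.074, 0.901)
t=6.000: state=(0.023, 0.054, 0.923)
t=6.500: state=(0.022, 0.040, 0.938)
t=7.000: state=(0.021, 0.029, 0.950)
t=7.500: state=(0.020, 0.021, 0.959)
t=8.000: state=(0.020, 0.016, 0.965)
t=8.320: state=(0.019, 0.013, 0.968)
compare at T: S=0.019, I=0.013, R=0.968

largest component: R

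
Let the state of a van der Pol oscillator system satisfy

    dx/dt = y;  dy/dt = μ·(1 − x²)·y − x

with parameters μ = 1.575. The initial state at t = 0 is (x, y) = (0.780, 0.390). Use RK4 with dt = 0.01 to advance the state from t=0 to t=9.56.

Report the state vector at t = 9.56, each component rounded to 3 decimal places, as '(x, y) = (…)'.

t=0.000: state=(0.780, 0.390)
step 1 (dt=0.01): k1=(0.390, -0.539), k2=(0.387, -0.545), k3=(0.387, -0.545), k4=(0.385, -0.550); state += dt/6·(k1+2k2+2k3+k4)
t=0.010: state=(0.784, 0.385)
t=0.020: state=(0.788, 0.379)
t=0.030: state=(0.791, 0.373)
continuing one RK4 step at a time; state shown every 50 steps (Δt=0.5):
t=0.500: state=(0.889, 0.017)
t=1.000: state=(0.781, -0.462)
t=1.500: state=(0.393, -1.163)
t=2.000: state=(-0.497, -2.470)
t=2.500: state=(-1.662, -1.395)
t=3.000: state=(-1.863, 0.187)
t=3.500: state=(-1.683, 0.471)
t=4.000: state=(-1.407, 0.641)
t=4.500: state=(-1.019, 0.958)
t=5.000: state=(-0.363, 1.824)
t=5.500: state=(0.971, 3.301)
t=6.000: state=(1.981, 0.487)
t=6.500: state=(1.944, -0.342)
t=7.000: state=(1.734, -0.478)
t=7.500: state=(1.464, -0.615)
t=8.000: state=(1.098, -0.885)
t=8.500: state=(0.508, -1.604)
t=9.000: state=(-0.693, -3.242)
t=9.500: state=(-1.923, -0.909)
t=9.560: state=(-1.968, -0.596)

(x, y) = (-1.968, -0.596)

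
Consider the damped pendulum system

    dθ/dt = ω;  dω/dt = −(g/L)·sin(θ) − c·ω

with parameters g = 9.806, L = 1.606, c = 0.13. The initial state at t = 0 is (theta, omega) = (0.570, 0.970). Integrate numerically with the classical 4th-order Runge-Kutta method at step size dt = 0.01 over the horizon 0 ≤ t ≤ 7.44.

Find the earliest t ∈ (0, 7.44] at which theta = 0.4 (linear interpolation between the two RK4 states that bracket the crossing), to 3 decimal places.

t = 0.663

t=0.000: state=(0.570, 0.970)
step 1 (dt=0.01): k1=(0.970, -3.421), k2=(0.953, -3.444), k3=(0.953, -3.443), k4=(0.936, -3.465); state += dt/6·(k1+2k2+2k3+k4)
t=0.010: state=(0.580, 0.936)
t=0.020: state=(0.589, 0.901)
t=0.030: state=(0.598, 0.865)
continuing one RK4 step at a time; state shown every 25 steps (Δt=0.25):
t=0.250: state=(0.697, 0.026)
t=0.500: state=(0.585, -0.895)
t=0.660: state=(0.404, -1.340)
next step: t=0.670: state=(0.391, -1.362) — theta has crossed 0.4
linear interpolation between t=0.660 (0.40410) and t=0.670 (0.39060) → t≈0.663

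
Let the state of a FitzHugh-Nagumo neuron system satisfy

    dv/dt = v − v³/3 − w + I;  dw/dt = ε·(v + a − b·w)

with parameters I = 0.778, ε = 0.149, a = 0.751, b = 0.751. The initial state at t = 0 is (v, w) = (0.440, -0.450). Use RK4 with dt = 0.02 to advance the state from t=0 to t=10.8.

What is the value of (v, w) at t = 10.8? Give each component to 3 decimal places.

(v, w) = (-0.002, 1.702)

t=0.000: state=(0.440, -0.450)
step 1 (dt=0.02): k1=(1.640, 0.228), k2=(1.650, 0.230), k3=(1.650, 0.230), k4=(1.661, 0.232); state += dt/6·(k1+2k2+2k3+k4)
t=0.020: state=(0.473, -0.445)
t=0.040: state=(0.506, -0.441)
t=0.060: state=(0.540, -0.436)
continuing one RK4 step at a time; state shown every 25 steps (Δt=0.5):
t=0.500: state=(1.318, -0.307)
t=1.000: state=(1.875, -0.117)
t=1.500: state=(1.998, 0.086)
t=2.000: state=(1.975, 0.280)
t=2.500: state=(1.920, 0.460)
t=3.000: state=(1.857, 0.626)
t=3.500: state=(1.793, 0.779)
t=4.000: state=(1.728, 0.919)
t=4.500: state=(1.661, 1.046)
t=5.000: state=(1.593, 1.161)
t=5.500: state=(1.523, 1.265)
t=6.000: state=(1.451, 1.359)
t=6.500: state=(1.375, 1.441)
t=7.000: state=(1.295, 1.514)
t=7.500: state=(1.209, 1.577)
t=8.000: state=(1.115, 1.630)
t=8.500: state=(1.009, 1.672)
t=9.000: state=(0.885, 1.705)
t=9.500: state=(0.732, 1.725)
t=10.000: state=(0.530, 1.732)
t=10.500: state=(0.241, 1.720)
t=10.800: state=(-0.002, 1.702)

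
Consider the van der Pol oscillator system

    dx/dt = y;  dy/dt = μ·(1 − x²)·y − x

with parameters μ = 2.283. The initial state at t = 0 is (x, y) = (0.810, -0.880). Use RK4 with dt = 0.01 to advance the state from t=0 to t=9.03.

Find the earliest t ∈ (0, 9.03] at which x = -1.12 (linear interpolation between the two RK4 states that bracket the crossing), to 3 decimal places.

t = 0.851

t=0.000: state=(0.810, -0.880)
step 1 (dt=0.01): k1=(-0.880, -1.501), k2=(-0.888, -1.517), k3=(-0.888, -1.517), k4=(-0.895, -1.533); state += dt/6·(k1+2k2+2k3+k4)
t=0.010: state=(0.801, -0.895)
t=0.020: state=(0.792, -0.911)
t=0.030: state=(0.783, -0.927)
continuing one RK4 step at a time; state shown every 50 steps (Δt=0.5):
t=0.500: state=(0.071, -2.415)
t=0.850: state=(-1.116, -3.901)
next step: t=0.860: state=(-1.155, -3.864) — x has crossed -1.12
linear interpolation between t=0.850 (-1.11586) and t=0.860 (-1.15469) → t≈0.851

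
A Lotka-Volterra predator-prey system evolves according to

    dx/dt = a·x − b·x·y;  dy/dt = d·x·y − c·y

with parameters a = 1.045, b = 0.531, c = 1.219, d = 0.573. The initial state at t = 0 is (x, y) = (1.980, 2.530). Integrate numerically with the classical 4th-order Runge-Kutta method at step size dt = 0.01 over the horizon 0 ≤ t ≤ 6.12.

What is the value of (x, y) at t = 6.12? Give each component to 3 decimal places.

(x, y) = (1.737, 2.327)

t=0.000: state=(1.980, 2.530)
step 1 (dt=0.01): k1=(-0.591, -0.214), k2=(-0.589, -0.218), k3=(-0.589, -0.218), k4=(-0.587, -0.222); state += dt/6·(k1+2k2+2k3+k4)
t=0.010: state=(1.974, 2.528)
t=0.020: state=(1.968, 2.526)
t=0.030: state=(1.962, 2.523)
continuing one RK4 step at a time; state shown every 20 steps (Δt=0.2):
t=0.200: state=(1.871, 2.472)
t=0.400: state=(1.781, 2.387)
t=0.600: state=(1.712, 2.285)
t=0.800: state=(1.665, 2.172)
t=1.000: state=(1.640, 2.057)
t=1.200: state=(1.634, 1.944)
t=1.400: state=(1.648, 1.838)
t=1.600: state=(1.679, 1.743)
t=1.800: state=(1.728, 1.660)
t=2.000: state=(1.792, 1.591)
t=2.200: state=(1.871, 1.538)
t=2.400: state=(1.962, 1.501)
t=2.600: state=(2.064, 1.481)
t=2.800: state=(2.174, 1.480)
t=3.000: state=(2.288, 1.498)
t=3.200: state=(2.401, 1.535)
t=3.400: state=(2.507, 1.594)
t=3.600: state=(2.598, 1.674)
t=3.800: state=(2.666, 1.774)
t=4.000: state=(2.705, 1.892)
t=4.200: state=(2.709, 2.022)
t=4.400: state=(2.674, 2.158)
t=4.600: state=(2.602, 2.289)
t=4.800: state=(2.499, 2.403)
t=5.000: state=(2.374, 2.490)
t=5.200: state=(2.239, 2.542)
t=5.400: state=(2.105, 2.555)
t=5.600: state=(1.980, 2.530)
t=5.800: state=(1.870, 2.471)
t=6.000: state=(1.780, 2.387)
t=6.120: state=(1.737, 2.327)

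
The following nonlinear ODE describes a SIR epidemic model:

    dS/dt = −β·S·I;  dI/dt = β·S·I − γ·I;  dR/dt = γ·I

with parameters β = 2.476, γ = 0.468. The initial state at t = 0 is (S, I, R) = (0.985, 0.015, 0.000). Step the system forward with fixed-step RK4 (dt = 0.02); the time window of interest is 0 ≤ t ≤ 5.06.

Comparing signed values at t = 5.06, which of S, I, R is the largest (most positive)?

largest component: R

t=0.000: state=(0.985, 0.015, 0.000)
step 1 (dt=0.02): k1=(-0.037, 0.030, 0.007), k2=(-0.037, 0.030, 0.007), k3=(-0.037, 0.030, 0.007), k4=(-0.038, 0.031, 0.007); state += dt/6·(k1+2k2+2k3+k4)
t=0.020: state=(0.984, 0.016, 0.000)
t=0.040: state=(0.983, 0.016, 0.000)
t=0.060: state=(0.983, 0.017, 0.000)
continuing one RK4 step at a time; state shown every 10 steps (Δt=0.2):
t=0.200: state=(0.976, 0.022, 0.002)
t=0.400: state=(0.963, 0.033, 0.004)
t=0.600: state=(0.944, 0.048, 0.008)
t=0.800: state=(0.918, 0.069, 0.013)
t=1.000: state=(0.881, 0.098, 0.021)
t=1.200: state=(0.831, 0.137, 0.032)
t=1.400: state=(0.768, 0.185, 0.047)
t=1.600: state=(0.691, 0.242, 0.067)
t=1.800: state=(0.604, 0.304, 0.092)
t=2.000: state=(0.512, 0.364, 0.124)
t=2.200: state=(0.422, 0.418, 0.160)
t=2.400: state=(0.339, 0.459, 0.202)
t=2.600: state=(0.268, 0.486, 0.246)
t=2.800: state=(0.210, 0.498, 0.292)
t=3.000: state=(0.164, 0.497, 0.339)
t=3.200: state=(0.129, 0.487, 0.385)
t=3.400: state=(0.101, 0.469, 0.430)
t=3.600: state=(0.081, 0.447, 0.472)
t=3.800: state=(0.065, 0.422, 0.513)
t=4.000: state=(0.053, 0.395, 0.551)
t=4.200: state=(0.044, 0.369, 0.587)
t=4.400: state=(0.037, 0.343, 0.620)
t=4.600: state=(0.031, 0.317, 0.651)
t=4.800: state=(0.027, 0.293, 0.680)
t=5.000: state=(0.023, 0.270, 0.706)
t=5.060: state=(0.023, 0.264, 0.714)
compare at T: S=0.023, I=0.264, R=0.714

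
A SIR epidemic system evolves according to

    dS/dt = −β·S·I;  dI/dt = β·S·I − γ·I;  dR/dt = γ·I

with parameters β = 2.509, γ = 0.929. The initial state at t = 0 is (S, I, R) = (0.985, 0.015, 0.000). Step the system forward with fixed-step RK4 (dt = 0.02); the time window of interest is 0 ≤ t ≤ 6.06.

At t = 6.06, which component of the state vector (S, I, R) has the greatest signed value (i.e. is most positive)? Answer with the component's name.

largest component: R

t=0.000: state=(0.985, 0.015, 0.000)
step 1 (dt=0.02): k1=(-0.037, 0.023, 0.014), k2=(-0.038, 0.023, 0.014), k3=(-0.038, 0.023, 0.014), k4=(-0.038, 0.024, 0.014); state += dt/6·(k1+2k2+2k3+k4)
t=0.020: state=(0.984, 0.015, 0.000)
t=0.040: state=(0.983, 0.016, 0.001)
t=0.060: state=(0.983, 0.016, 0.001)
continuing one RK4 step at a time; state shown every 10 steps (Δt=0.2):
t=0.200: state=(0.976, 0.020, 0.003)
t=0.400: state=(0.965, 0.028, 0.008)
t=0.600: state=(0.949, 0.037, 0.014)
t=0.800: state=(0.929, 0.049, 0.022)
t=1.000: state=(0.903, 0.065, 0.032)
t=1.200: state=(0.870, 0.084, 0.046)
t=1.400: state=(0.830, 0.107, 0.064)
t=1.600: state=(0.781, 0.133, 0.086)
t=1.800: state=(0.726, 0.161, 0.113)
t=2.000: state=(0.665, 0.190, 0.146)
t=2.200: state=(0.600, 0.216, 0.183)
t=2.400: state=(0.535, 0.239, 0.226)
t=2.600: state=(0.473, 0.255, 0.272)
t=2.800: state=(0.415, 0.265, 0.320)
t=3.000: state=(0.363, 0.267, 0.370)
t=3.200: state=(0.317, 0.263, 0.419)
t=3.400: state=(0.279, 0.254, 0.467)
t=3.600: state=(0.246, 0.240, 0.513)
t=3.800: state=(0.219, 0.224, 0.557)
t=4.000: state=(0.197, 0.207, 0.597)
t=4.200: state=(0.178, 0.189, 0.633)
t=4.400: state=(0.163, 0.171, 0.667)
t=4.600: state=(0.150, 0.153, 0.697)
t=4.800: state=(0.140, 0.137, 0.724)
t=5.000: state=(0.131, 0.122, 0.748)
t=5.200: state=(0.123, 0.108, 0.769)
t=5.400: state=(0.117, 0.095, 0.788)
t=5.600: state=(0.112, 0.083, 0.804)
t=5.800: state=(0.108, 0.073, 0.819)
t=6.000: state=(0.104, 0.064, 0.832)
t=6.060: state=(0.103, 0.062, 0.835)
compare at T: S=0.103, I=0.062, R=0.835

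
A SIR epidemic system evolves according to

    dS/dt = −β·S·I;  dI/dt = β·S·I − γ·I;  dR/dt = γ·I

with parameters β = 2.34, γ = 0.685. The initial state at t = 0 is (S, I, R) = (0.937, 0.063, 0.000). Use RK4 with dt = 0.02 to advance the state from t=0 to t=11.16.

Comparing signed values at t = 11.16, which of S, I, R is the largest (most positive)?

largest component: R

t=0.000: state=(0.937, 0.063, 0.000)
step 1 (dt=0.02): k1=(-0.138, 0.095, 0.043), k2=(-0.140, 0.096, 0.044), k3=(-0.140, 0.096, 0.044), k4=(-0.142, 0.097, 0.044); state += dt/6·(k1+2k2+2k3+k4)
t=0.020: state=(0.934, 0.065, 0.001)
t=0.040: state=(0.931, 0.067, 0.002)
t=0.060: state=(0.928, 0.069, 0.003)
continuing one RK4 step at a time; state shown every 25 steps (Δt=0.5):
t=0.500: state=(0.841, 0.127, 0.032)
t=1.000: state=(0.687, 0.222, 0.091)
t=1.500: state=(0.500, 0.316, 0.184)
t=2.000: state=(0.334, 0.364, 0.302)
t=2.500: state=(0.218, 0.355, 0.426)
t=3.000: state=(0.148, 0.311, 0.541)
t=3.500: state=(0.106, 0.256, 0.638)
t=4.000: state=(0.081, 0.202, 0.717)
t=4.500: state=(0.066, 0.156, 0.778)
t=5.000: state=(0.056, 0.119, 0.825)
t=5.500: state=(0.050, 0.090, 0.860)
t=6.000: state=(0.045, 0.068, 0.887)
t=6.500: state=(0.042, 0.050, 0.907)
t=7.000: state=(0.040, 0.038, 0.922)
t=7.500: state=(0.039, 0.028, 0.933)
t=8.000: state=(0.038, 0.021, 0.942)
t=8.500: state=(0.037, 0.015, 0.948)
t=9.000: state=(0.036, 0.011, 0.952)
t=9.500: state=(0.036, 0.008, 0.956)
t=10.000: state=(0.035, 0.006, 0.958)
t=10.500: state=(0.035, 0.005, 0.960)
t=11.000: state=(0.035, 0.003, 0.961)
t=11.160: state=(0.035, 0.003, 0.962)
compare at T: S=0.035, I=0.003, R=0.962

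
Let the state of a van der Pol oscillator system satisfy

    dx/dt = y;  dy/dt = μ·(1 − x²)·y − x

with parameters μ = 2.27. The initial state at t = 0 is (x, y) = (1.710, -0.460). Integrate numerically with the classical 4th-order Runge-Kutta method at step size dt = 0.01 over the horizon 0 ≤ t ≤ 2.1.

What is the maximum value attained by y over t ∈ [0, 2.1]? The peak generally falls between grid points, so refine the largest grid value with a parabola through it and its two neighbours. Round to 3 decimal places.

max y = -0.436

t=0.000: state=(1.710, -0.460)
step 1 (dt=0.01): k1=(-0.460, 0.299), k2=(-0.459, 0.287), k3=(-0.459, 0.287), k4=(-0.457, 0.275); state += dt/6·(k1+2k2+2k3+k4)
t=0.010: state=(1.705, -0.457)
t=0.020: state=(1.701, -0.454)
t=0.030: state=(1.696, -0.452)
continuing one RK4 step at a time; state shown every 10 steps (Δt=0.1):
t=0.100: state=(1.665, -0.441)
t=0.200: state=(1.621, -0.436)
t=0.300: state=(1.578, -0.441)
t=0.400: state=(1.533, -0.453)
t=0.500: state=(1.487, -0.470)
t=0.600: state=(1.439, -0.492)
t=0.700: state=(1.388, -0.519)
t=0.800: state=(1.335, -0.551)
t=0.900: state=(1.278, -0.590)
t=1.000: state=(1.217, -0.638)
t=1.100: state=(1.150, -0.696)
t=1.200: state=(1.077, -0.767)
t=1.300: state=(0.996, -0.857)
t=1.400: state=(0.905, -0.972)
t=1.500: state=(0.800, -1.122)
t=1.600: state=(0.679, -1.321)
t=1.700: state=(0.534, -1.590)
t=1.800: state=(0.357, -1.954)
t=1.900: state=(0.139, -2.443)
t=2.000: state=(-0.136, -3.063)
t=2.100: state=(-0.475, -3.725)
largest grid value and its neighbours: y(0.180)=-0.43605, y(0.190)=-0.43599, y(0.200)=-0.43604
parabola through these three points peaks at t≈0.191 with y≈-0.43599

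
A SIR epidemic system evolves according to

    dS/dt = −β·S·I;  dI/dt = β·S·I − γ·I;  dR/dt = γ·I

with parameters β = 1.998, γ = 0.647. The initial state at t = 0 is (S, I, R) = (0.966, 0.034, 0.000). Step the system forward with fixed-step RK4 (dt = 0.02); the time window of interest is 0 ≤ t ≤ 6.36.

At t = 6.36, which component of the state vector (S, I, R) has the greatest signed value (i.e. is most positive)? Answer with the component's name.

largest component: R

t=0.000: state=(0.966, 0.034, 0.000)
step 1 (dt=0.02): k1=(-0.066, 0.044, 0.022), k2=(-0.066, 0.044, 0.022), k3=(-0.066, 0.044, 0.022), k4=(-0.067, 0.045, 0.023); state += dt/6·(k1+2k2+2k3+k4)
t=0.020: state=(0.965, 0.035, 0.000)
t=0.040: state=(0.963, 0.036, 0.001)
t=0.060: state=(0.962, 0.037, 0.001)
continuing one RK4 step at a time; state shown every 25 steps (Δt=0.5):
t=0.500: state=(0.921, 0.063, 0.015)
t=1.000: state=(0.846, 0.111, 0.043)
t=1.500: state=(0.733, 0.177, 0.089)
t=2.000: state=(0.592, 0.249, 0.158)
t=2.500: state=(0.448, 0.303, 0.249)
t=3.000: state=(0.327, 0.322, 0.351)
t=3.500: state=(0.238, 0.308, 0.453)
t=4.000: state=(0.178, 0.274, 0.548)
t=4.500: state=(0.138, 0.232, 0.630)
t=5.000: state=(0.112, 0.190, 0.698)
t=5.500: state=(0.094, 0.152, 0.753)
t=6.000: state=(0.082, 0.120, 0.797)
t=6.360: state=(0.076, 0.101, 0.823)
compare at T: S=0.076, I=0.101, R=0.823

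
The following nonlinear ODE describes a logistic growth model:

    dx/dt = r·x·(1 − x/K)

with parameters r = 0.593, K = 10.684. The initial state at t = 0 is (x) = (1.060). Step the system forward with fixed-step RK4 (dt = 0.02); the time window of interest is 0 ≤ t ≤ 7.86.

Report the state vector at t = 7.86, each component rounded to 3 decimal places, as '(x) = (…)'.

t=0.000: state=(1.060)
step 1 (dt=0.02): k1=(0.566), k2=(0.569), k3=(0.569), k4=(0.572); state += dt/6·(k1+2k2+2k3+k4)
t=0.020: state=(1.071)
t=0.040: state=(1.083)
t=0.060: state=(1.094)
continuing one RK4 step at a time; state shown every 25 steps (Δt=0.5):
t=0.500: state=(1.379)
t=1.000: state=(1.775)
t=1.500: state=(2.259)
t=2.000: state=(2.832)
t=2.500: state=(3.490)
t=3.000: state=(4.219)
t=3.500: state=(4.994)
t=4.000: state=(5.784)
t=4.500: state=(6.556)
t=5.000: state=(7.277)
t=5.500: state=(7.926)
t=6.000: state=(8.488)
t=6.500: state=(8.961)
t=7.000: state=(9.347)
t=7.500: state=(9.657)
t=7.860: state=(9.839)

(x) = (9.839)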